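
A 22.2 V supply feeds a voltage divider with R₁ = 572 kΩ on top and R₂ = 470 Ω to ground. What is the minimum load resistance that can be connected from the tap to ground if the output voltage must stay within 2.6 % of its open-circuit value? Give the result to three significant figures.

R_L(min) ≈ 17.6 kΩ

Output resistance R_th = R₁‖R₂ = (572000 × 470)/572500 = 469.6 Ω.
The fractional drop is R_th/(R_th + R_L); requiring this ≤ 0.0260 gives R_L ≥ R_th(1/0.0260 − 1) = 469.6 × 37.46 = 17.6 kΩ.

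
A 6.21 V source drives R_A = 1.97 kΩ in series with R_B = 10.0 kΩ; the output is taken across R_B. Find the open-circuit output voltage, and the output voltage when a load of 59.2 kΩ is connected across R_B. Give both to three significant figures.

Unloaded: 5.19 V; loaded: 5.05 V

Open-circuit: V = 6.21 × 10.0/(1.97 + 10.0) = 5.19 V.
With the load, R_B becomes R_B‖R_L = 8.555 kΩ, so V = 6.21 × 8.555/10.52 = 5.05 V.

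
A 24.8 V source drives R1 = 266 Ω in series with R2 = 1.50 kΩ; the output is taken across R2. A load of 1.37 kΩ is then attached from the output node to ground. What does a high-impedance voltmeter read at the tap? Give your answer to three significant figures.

The load sits in parallel with R2: R2‖R_L = (1500 × 1370) / (1500 + 1370) = 716.0 Ω.
V_out = 24.8 × 716.0 / (266 + 716.0) = 24.8 × 716.0/982.0 = 18.1 V.
(Unloaded it would have been 21.1 V.)

V_out ≈ 18.1 V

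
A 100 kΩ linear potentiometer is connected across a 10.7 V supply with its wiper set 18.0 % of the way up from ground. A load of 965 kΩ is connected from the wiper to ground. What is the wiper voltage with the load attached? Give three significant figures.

The wiper splits the pot into (1−α)R = 82.00 kΩ above and αR = 18.00 kΩ below.
Lower section ‖ load = 17.67 kΩ.
V_wiper = 10.7 × 17.67/(82.00 + 17.67) = 1.90 V.

V ≈ 1.90 V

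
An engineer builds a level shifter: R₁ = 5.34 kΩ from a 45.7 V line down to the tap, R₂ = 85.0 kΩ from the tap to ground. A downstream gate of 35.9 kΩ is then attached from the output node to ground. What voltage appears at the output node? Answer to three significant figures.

The load sits in parallel with R₂: R₂‖R_L = (85.0 × 35.9) / (85.0 + 35.9) = 25.24 kΩ.
V_out = 45.7 × 25.24 / (5.34 + 25.24) = 45.7 × 25.24/30.58 = 37.7 V.

V_out ≈ 37.7 V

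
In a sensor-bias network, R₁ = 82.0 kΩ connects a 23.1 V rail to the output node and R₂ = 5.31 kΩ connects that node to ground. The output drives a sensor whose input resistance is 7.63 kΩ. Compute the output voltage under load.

V_out ≈ 0.850 V

The load sits in parallel with R₂: R₂‖R_L = (5.31 × 7.63) / (5.31 + 7.63) = 3.131 kΩ.
V_out = 23.1 × 3.131 / (82.0 + 3.131) = 23.1 × 3.131/85.13 = 0.850 V.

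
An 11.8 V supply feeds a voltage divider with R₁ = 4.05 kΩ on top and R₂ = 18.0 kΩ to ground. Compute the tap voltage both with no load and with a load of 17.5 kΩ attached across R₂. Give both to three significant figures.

Open-circuit: V = 11.8 × 18.0/(4.05 + 18.0) = 9.63 V.
With the load, R₂ becomes R₂‖R_L = 8.873 kΩ, so V = 11.8 × 8.873/12.92 = 8.10 V.

Unloaded: 9.63 V; loaded: 8.10 V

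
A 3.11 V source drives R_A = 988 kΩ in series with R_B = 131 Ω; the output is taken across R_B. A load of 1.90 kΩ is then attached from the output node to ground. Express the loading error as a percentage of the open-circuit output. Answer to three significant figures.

6.45 %

The divider's output (Thévenin) resistance is R_A‖R_B = 131.0 Ω.
Fractional drop under load = R_th/(R_th + R_L) = 131.0 / (131.0 + 1900) = 0.06449.
So the output falls by 6.45 %.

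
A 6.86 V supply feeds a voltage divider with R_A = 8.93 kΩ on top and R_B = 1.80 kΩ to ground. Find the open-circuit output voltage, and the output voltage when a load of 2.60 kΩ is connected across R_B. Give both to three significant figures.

Unloaded: 1.15 V; loaded: 0.730 V

Open-circuit: V = 6.86 × 1.80/(8.93 + 1.80) = 1.15 V.
With the load, R_B becomes R_B‖R_L = 1.064 kΩ, so V = 6.86 × 1.064/9.994 = 0.730 V.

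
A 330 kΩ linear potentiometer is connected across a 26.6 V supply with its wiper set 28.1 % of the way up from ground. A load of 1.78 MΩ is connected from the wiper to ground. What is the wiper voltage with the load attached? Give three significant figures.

V ≈ 7.20 V

The wiper splits the pot into (1−α)R = 237.3 kΩ above and αR = 92.73 kΩ below.
Lower section ‖ load = 88.14 kΩ.
V_wiper = 26.6 × 88.14/(237.3 + 88.14) = 7.20 V.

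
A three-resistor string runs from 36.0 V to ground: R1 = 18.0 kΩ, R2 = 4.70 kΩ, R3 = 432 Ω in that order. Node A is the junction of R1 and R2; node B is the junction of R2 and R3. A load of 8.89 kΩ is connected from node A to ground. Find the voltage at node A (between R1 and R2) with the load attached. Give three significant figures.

Below node A the series string R2+R3 = 5132 Ω sits in parallel with the 8890 Ω load: 3254 Ω.
V_A = 36.0 × 3254/(18000 + 3254) = 5.51 V.

V ≈ 5.51 V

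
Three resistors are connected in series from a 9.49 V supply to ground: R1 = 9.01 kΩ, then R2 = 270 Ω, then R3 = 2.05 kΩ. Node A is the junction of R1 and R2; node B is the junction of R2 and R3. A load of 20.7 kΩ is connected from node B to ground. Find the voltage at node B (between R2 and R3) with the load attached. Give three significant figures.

V ≈ 1.59 V

At node B, R3 is in parallel with the load: R3‖R_L = 1865 Ω.
Below node A the resistance is R2 + (R3‖R_L) = 2135 Ω, so V_A = 9.49 × 2135/11150 = 1.818 V.
Then V_B = V_A × (R3‖R_L)/(R2 + R3‖R_L) = 1.818 × 1865/2135 = 1.59 V.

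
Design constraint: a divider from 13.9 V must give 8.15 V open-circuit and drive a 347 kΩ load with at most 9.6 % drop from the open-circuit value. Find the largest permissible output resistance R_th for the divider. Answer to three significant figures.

Loading drop = R_th/(R_th + R_L) ≤ 0.0960, so R_th ≤ R_L · ε/(1−ε) = 347 kΩ × 0.0960/0.9040 = 36.8 kΩ.

R_th ≤ 36.8 kΩ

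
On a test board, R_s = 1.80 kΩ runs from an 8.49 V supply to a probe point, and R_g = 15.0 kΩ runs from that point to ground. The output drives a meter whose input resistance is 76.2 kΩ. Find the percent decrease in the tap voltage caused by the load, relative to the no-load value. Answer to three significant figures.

2.07 %

The divider's output (Thévenin) resistance is R_s‖R_g = 1.607 kΩ.
Fractional drop under load = R_th/(R_th + R_L) = 1.607 / (1.607 + 76.2) = 0.02066.
So the output falls by 2.07 %.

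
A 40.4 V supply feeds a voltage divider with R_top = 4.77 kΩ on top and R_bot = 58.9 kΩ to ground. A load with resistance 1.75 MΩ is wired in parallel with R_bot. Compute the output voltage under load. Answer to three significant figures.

The load sits in parallel with R_bot: R_bot‖R_L = (58.9 × 1750) / (58.9 + 1750) = 56.98 kΩ.
V_out = 40.4 × 56.98 / (4.77 + 56.98) = 40.4 × 56.98/61.75 = 37.3 V.
(Unloaded it would have been 37.4 V.)

V_out ≈ 37.3 V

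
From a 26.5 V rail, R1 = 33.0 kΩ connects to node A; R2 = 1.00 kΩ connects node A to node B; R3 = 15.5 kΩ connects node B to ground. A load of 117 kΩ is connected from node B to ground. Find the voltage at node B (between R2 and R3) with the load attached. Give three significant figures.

At node B, R3 is in parallel with the load: R3‖R_L = 13.69 kΩ.
Below node A the resistance is R2 + (R3‖R_L) = 14.69 kΩ, so V_A = 26.5 × 14.69/47.69 = 8.162 V.
Then V_B = V_A × (R3‖R_L)/(R2 + R3‖R_L) = 8.162 × 13.69/14.69 = 7.61 V.

V ≈ 7.61 V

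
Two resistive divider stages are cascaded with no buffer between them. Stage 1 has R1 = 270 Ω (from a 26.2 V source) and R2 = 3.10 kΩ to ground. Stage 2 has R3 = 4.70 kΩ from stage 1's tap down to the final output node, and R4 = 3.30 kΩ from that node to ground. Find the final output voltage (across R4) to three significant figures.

V_out ≈ 9.64 V

Stage 2 presents R3+R4 = 8000 Ω as a load on stage 1's tap.
Stage 1's lower leg becomes R2‖(R3+R4) = 2234 Ω, so V_mid = 26.2 × 2234/2504 = 23.38 V.
Stage 2 is itself unloaded: V_out = V_mid × R4/(R3+R4) = 23.38 × 3300/8000 = 9.64 V.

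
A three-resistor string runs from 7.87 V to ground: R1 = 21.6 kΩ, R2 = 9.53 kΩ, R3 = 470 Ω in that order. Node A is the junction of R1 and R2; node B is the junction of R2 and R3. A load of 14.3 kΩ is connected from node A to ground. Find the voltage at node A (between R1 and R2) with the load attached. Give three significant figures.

V ≈ 1.69 V

Below node A the series string R2+R3 = 10000 Ω sits in parallel with the 14300 Ω load: 5885 Ω.
V_A = 7.87 × 5885/(21600 + 5885) = 1.69 V.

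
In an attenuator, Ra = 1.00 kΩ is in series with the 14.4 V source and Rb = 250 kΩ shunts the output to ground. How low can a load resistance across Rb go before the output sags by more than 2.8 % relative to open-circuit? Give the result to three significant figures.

Output resistance R_th = Ra‖Rb = (1000 × 250000)/251000 = 996.0 Ω.
The fractional drop is R_th/(R_th + R_L); requiring this ≤ 0.0280 gives R_L ≥ R_th(1/0.0280 − 1) = 996.0 × 34.71 = 34.6 kΩ.

R_L(min) ≈ 34.6 kΩ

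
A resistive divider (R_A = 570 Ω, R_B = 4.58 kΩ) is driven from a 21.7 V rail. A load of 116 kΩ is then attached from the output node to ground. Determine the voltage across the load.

V_out ≈ 19.2 V

The load sits in parallel with R_B: R_B‖R_L = (4580 × 116000) / (4580 + 116000) = 4406 Ω.
V_out = 21.7 × 4406 / (570 + 4406) = 21.7 × 4406/4976 = 19.2 V.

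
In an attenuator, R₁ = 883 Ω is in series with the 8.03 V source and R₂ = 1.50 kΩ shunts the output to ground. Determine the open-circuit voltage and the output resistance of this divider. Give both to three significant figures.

V_th is the open-circuit tap voltage: 8.03 × 1500/(883 + 1500) = 5.05 V.
With the supply zeroed, R₁ and R₂ appear in parallel from the tap: R_th = R₁‖R₂ = (883 × 1500)/2383 = 556 Ω.

V_th = 5.05 V, R_th = 556 Ω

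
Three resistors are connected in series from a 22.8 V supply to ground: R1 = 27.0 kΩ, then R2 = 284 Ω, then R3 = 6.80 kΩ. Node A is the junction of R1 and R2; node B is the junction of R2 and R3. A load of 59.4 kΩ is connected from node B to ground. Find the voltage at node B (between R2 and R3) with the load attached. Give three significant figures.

V ≈ 4.17 V

At node B, R3 is in parallel with the load: R3‖R_L = 6102 Ω.
Below node A the resistance is R2 + (R3‖R_L) = 6386 Ω, so V_A = 22.8 × 6386/33390 = 4.361 V.
Then V_B = V_A × (R3‖R_L)/(R2 + R3‖R_L) = 4.361 × 6102/6386 = 4.17 V.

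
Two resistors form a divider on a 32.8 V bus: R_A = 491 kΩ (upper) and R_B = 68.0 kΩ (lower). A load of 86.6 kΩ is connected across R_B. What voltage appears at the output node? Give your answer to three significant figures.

The load sits in parallel with R_B: R_B‖R_L = (68.0 × 86.6) / (68.0 + 86.6) = 38.09 kΩ.
V_out = 32.8 × 38.09 / (491 + 38.09) = 32.8 × 38.09/529.1 = 2.36 V.

V_out ≈ 2.36 V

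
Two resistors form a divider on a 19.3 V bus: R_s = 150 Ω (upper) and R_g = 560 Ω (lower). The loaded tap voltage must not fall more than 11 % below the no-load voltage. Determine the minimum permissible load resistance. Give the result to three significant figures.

R_L(min) ≈ 957 Ω

Output resistance R_th = R_s‖R_g = (150 × 560)/710.0 = 118.3 Ω.
The fractional drop is R_th/(R_th + R_L); requiring this ≤ 0.110 gives R_L ≥ R_th(1/0.110 − 1) = 118.3 × 8.091 = 957 Ω.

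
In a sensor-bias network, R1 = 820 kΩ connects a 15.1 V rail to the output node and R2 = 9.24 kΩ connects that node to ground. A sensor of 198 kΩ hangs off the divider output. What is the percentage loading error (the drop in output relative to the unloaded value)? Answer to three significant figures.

The divider's output (Thévenin) resistance is R1‖R2 = 9.137 kΩ.
Fractional drop under load = R_th/(R_th + R_L) = 9.137 / (9.137 + 198) = 0.04411.
So the output falls by 4.41 %.

4.41 %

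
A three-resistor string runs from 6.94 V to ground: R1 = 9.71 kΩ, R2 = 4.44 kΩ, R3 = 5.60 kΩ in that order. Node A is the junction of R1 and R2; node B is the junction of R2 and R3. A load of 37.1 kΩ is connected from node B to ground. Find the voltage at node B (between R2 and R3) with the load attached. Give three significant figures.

At node B, R3 is in parallel with the load: R3‖R_L = 4.866 kΩ.
Below node A the resistance is R2 + (R3‖R_L) = 9.306 kΩ, so V_A = 6.94 × 9.306/19.02 = 3.396 V.
Then V_B = V_A × (R3‖R_L)/(R2 + R3‖R_L) = 3.396 × 4.866/9.306 = 1.78 V.

V ≈ 1.78 V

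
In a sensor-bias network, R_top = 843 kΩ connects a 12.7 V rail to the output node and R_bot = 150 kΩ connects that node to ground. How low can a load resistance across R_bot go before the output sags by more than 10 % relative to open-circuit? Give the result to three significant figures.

Output resistance R_th = R_top‖R_bot = (843 × 150)/993.0 = 127.3 kΩ.
The fractional drop is R_th/(R_th + R_L); requiring this ≤ 0.100 gives R_L ≥ R_th(1/0.100 − 1) = 127.3 × 9.000 = 1.15 MΩ.

R_L(min) ≈ 1.15 MΩ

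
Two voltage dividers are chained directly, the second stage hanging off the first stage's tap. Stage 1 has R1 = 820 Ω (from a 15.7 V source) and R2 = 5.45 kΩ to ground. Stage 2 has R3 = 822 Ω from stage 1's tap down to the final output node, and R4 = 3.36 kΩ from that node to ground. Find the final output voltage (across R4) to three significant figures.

V_out ≈ 9.37 V

Stage 2 presents R3+R4 = 4182 Ω as a load on stage 1's tap.
Stage 1's lower leg becomes R2‖(R3+R4) = 2366 Ω, so V_mid = 15.7 × 2366/3186 = 11.66 V.
Stage 2 is itself unloaded: V_out = V_mid × R4/(R3+R4) = 11.66 × 3360/4182 = 9.37 V.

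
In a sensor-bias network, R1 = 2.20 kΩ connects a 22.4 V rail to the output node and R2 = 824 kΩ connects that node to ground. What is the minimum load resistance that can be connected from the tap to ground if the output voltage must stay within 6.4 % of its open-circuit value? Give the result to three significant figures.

R_L(min) ≈ 32.1 kΩ

Output resistance R_th = R1‖R2 = (2.20 × 824)/826.2 = 2.194 kΩ.
The fractional drop is R_th/(R_th + R_L); requiring this ≤ 0.0640 gives R_L ≥ R_th(1/0.0640 − 1) = 2.194 × 14.62 = 32.1 kΩ.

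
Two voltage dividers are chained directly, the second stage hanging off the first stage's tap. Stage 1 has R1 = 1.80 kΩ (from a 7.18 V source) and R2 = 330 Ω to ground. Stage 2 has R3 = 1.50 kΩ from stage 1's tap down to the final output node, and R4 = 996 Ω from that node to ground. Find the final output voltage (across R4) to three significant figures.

V_out ≈ 0.399 V

Stage 2 presents R3+R4 = 2496 Ω as a load on stage 1's tap.
Stage 1's lower leg becomes R2‖(R3+R4) = 291.5 Ω, so V_mid = 7.18 × 291.5/2091 = 1.001 V.
Stage 2 is itself unloaded: V_out = V_mid × R4/(R3+R4) = 1.001 × 996/2496 = 0.399 V.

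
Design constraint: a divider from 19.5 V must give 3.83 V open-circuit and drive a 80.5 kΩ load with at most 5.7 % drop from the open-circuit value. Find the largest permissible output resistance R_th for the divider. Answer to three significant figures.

R_th ≤ 4.87 kΩ

Loading drop = R_th/(R_th + R_L) ≤ 0.0570, so R_th ≤ R_L · ε/(1−ε) = 80.5 kΩ × 0.0570/0.9430 = 4.87 kΩ.
(Any R1, R2 with R2/(R1+R2) = 0.196 and R1‖R2 ≤ 4.87 kΩ will meet the spec.)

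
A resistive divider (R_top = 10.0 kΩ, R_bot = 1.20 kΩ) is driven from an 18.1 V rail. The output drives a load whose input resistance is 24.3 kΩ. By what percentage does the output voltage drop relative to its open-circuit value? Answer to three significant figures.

The divider's output (Thévenin) resistance is R_top‖R_bot = 1.071 kΩ.
Fractional drop under load = R_th/(R_th + R_L) = 1.071 / (1.071 + 24.3) = 0.04223.
So the output falls by 4.22 %.

4.22 %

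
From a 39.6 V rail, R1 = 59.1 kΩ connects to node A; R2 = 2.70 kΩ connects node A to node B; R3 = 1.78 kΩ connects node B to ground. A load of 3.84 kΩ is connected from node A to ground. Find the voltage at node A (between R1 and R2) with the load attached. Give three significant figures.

V ≈ 1.34 V

Below node A the series string R2+R3 = 4.480 kΩ sits in parallel with the 3.84 kΩ load: 2.068 kΩ.
V_A = 39.6 × 2.068/(59.1 + 2.068) = 1.34 V.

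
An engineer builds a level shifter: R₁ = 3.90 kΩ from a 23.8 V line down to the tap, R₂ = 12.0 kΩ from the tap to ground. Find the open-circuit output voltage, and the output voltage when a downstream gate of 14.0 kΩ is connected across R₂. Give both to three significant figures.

Unloaded: 18.0 V; loaded: 14.8 V

Open-circuit: V = 23.8 × 12.0/(3.90 + 12.0) = 18.0 V.
With the load, R₂ becomes R₂‖R_L = 6.462 kΩ, so V = 23.8 × 6.462/10.36 = 14.8 V.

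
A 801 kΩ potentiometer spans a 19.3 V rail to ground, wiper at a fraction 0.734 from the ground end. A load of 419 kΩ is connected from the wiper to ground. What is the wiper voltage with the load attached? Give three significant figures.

V ≈ 10.3 V

The wiper splits the pot into (1−α)R = 213.1 kΩ above and αR = 587.9 kΩ below.
Lower section ‖ load = 244.6 kΩ.
V_wiper = 19.3 × 244.6/(213.1 + 244.6) = 10.3 V.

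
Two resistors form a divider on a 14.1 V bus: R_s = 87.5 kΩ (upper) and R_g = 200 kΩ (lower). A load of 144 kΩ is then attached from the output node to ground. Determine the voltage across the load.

The load sits in parallel with R_g: R_g‖R_L = (200 × 144) / (200 + 144) = 83.72 kΩ.
V_out = 14.1 × 83.72 / (87.5 + 83.72) = 14.1 × 83.72/171.2 = 6.89 V.
(Unloaded it would have been 9.81 V.)

V_out ≈ 6.89 V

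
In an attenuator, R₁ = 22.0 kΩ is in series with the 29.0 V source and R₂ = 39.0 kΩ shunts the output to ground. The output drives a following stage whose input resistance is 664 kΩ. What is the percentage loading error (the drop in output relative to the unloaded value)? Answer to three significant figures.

The divider's output (Thévenin) resistance is R₁‖R₂ = 14.07 kΩ.
Fractional drop under load = R_th/(R_th + R_L) = 14.07 / (14.07 + 664) = 0.02074.
So the output falls by 2.07 %.

2.07 %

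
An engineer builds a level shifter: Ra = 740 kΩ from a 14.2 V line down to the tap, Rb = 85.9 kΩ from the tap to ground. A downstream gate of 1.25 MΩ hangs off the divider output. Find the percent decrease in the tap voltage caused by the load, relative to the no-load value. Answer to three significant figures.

5.80 %

The divider's output (Thévenin) resistance is Ra‖Rb = 76.97 kΩ.
Fractional drop under load = R_th/(R_th + R_L) = 76.97 / (76.97 + 1250) = 0.05800.
So the output falls by 5.80 %.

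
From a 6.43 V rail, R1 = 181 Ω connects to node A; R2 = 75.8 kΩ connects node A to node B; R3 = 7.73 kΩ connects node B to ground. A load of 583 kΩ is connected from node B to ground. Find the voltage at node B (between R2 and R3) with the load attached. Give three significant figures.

V ≈ 0.587 V

At node B, R3 is in parallel with the load: R3‖R_L = 7629 Ω.
Below node A the resistance is R2 + (R3‖R_L) = 83430 Ω, so V_A = 6.43 × 83430/83610 = 6.416 V.
Then V_B = V_A × (R3‖R_L)/(R2 + R3‖R_L) = 6.416 × 7629/83430 = 0.587 V.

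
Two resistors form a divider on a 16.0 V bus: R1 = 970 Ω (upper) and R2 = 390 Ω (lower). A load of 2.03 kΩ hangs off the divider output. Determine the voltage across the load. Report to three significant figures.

The load sits in parallel with R2: R2‖R_L = (390 × 2030) / (390 + 2030) = 327.1 Ω.
V_out = 16.0 × 327.1 / (970 + 327.1) = 16.0 × 327.1/1297 = 4.04 V.

V_out ≈ 4.04 V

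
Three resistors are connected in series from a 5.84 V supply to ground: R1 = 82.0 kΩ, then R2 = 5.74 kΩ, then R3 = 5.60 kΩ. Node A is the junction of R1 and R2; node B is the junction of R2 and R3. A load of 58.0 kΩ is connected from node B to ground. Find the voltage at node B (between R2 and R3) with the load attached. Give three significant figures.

V ≈ 0.321 V

At node B, R3 is in parallel with the load: R3‖R_L = 5.107 kΩ.
Below node A the resistance is R2 + (R3‖R_L) = 10.85 kΩ, so V_A = 5.84 × 10.85/92.85 = 0.6823 V.
Then V_B = V_A × (R3‖R_L)/(R2 + R3‖R_L) = 0.6823 × 5.107/10.85 = 0.321 V.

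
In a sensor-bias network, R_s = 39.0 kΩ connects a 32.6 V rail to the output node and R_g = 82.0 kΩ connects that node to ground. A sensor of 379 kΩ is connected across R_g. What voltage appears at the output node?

V_out ≈ 20.7 V

The load sits in parallel with R_g: R_g‖R_L = (82.0 × 379) / (82.0 + 379) = 67.41 kΩ.
V_out = 32.6 × 67.41 / (39.0 + 67.41) = 32.6 × 67.41/106.4 = 20.7 V.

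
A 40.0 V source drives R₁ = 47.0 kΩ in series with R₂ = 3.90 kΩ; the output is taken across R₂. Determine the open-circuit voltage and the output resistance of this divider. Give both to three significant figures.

V_th is the open-circuit tap voltage: 40.0 × 3.90/(47.0 + 3.90) = 3.06 V.
With the supply zeroed, R₁ and R₂ appear in parallel from the tap: R_th = R₁‖R₂ = (47.0 × 3.90)/50.90 = 3.60 kΩ.

V_th = 3.06 V, R_th = 3.60 kΩ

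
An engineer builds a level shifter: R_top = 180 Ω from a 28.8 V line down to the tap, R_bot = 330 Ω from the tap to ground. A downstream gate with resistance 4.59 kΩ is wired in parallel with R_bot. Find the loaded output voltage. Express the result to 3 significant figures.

The load sits in parallel with R_bot: R_bot‖R_L = (330 × 4590) / (330 + 4590) = 307.9 Ω.
V_out = 28.8 × 307.9 / (180 + 307.9) = 28.8 × 307.9/487.9 = 18.2 V.
(Unloaded it would have been 18.6 V.)

V_out ≈ 18.2 V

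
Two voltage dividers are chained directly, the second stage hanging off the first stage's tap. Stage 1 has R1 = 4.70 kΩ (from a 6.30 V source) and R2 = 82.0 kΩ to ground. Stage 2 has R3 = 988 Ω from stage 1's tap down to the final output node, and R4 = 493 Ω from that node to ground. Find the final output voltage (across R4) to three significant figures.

V_out ≈ 0.496 V

Stage 2 presents R3+R4 = 1481 Ω as a load on stage 1's tap.
Stage 1's lower leg becomes R2‖(R3+R4) = 1455 Ω, so V_mid = 6.30 × 1455/6155 = 1.489 V.
Stage 2 is itself unloaded: V_out = V_mid × R4/(R3+R4) = 1.489 × 493/1481 = 0.496 V.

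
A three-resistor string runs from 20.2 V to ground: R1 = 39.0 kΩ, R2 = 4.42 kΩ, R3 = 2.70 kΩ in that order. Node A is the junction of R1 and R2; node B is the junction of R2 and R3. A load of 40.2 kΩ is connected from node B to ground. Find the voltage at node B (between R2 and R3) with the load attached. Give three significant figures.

At node B, R3 is in parallel with the load: R3‖R_L = 2.530 kΩ.
Below node A the resistance is R2 + (R3‖R_L) = 6.950 kΩ, so V_A = 20.2 × 6.950/45.95 = 3.055 V.
Then V_B = V_A × (R3‖R_L)/(R2 + R3‖R_L) = 3.055 × 2.530/6.950 = 1.11 V.

V ≈ 1.11 V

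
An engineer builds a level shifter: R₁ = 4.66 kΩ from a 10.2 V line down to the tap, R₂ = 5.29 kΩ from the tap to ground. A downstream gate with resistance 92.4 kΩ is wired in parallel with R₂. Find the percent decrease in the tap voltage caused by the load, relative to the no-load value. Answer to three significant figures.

2.61 %

The divider's output (Thévenin) resistance is R₁‖R₂ = 2.478 kΩ.
Fractional drop under load = R_th/(R_th + R_L) = 2.478 / (2.478 + 92.4) = 0.02611.
So the output falls by 2.61 %.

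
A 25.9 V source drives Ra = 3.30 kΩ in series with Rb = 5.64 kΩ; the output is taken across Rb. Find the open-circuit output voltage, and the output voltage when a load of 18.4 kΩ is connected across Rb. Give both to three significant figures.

Open-circuit: V = 25.9 × 5.64/(3.30 + 5.64) = 16.3 V.
With the load, Rb becomes Rb‖R_L = 4.317 kΩ, so V = 25.9 × 4.317/7.617 = 14.7 V.

Unloaded: 16.3 V; loaded: 14.7 V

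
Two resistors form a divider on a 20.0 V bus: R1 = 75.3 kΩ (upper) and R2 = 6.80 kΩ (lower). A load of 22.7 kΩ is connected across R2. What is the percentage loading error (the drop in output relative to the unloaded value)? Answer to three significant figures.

21.6 %

Unloaded V = 20.0 × 6.80/82.10 = 1.657 V.
Loaded: R2‖R_L = 5.233 kΩ, giving V = 20.0 × 5.233/80.53 = 1.299 V.
Drop = (1.657 − 1.299) / 1.657 = 21.6 %.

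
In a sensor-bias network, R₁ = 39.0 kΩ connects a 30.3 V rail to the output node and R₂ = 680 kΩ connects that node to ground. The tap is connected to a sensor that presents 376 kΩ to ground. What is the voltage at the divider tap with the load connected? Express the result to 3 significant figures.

The load sits in parallel with R₂: R₂‖R_L = (680 × 376) / (680 + 376) = 242.1 kΩ.
V_out = 30.3 × 242.1 / (39.0 + 242.1) = 30.3 × 242.1/281.1 = 26.1 V.

V_out ≈ 26.1 V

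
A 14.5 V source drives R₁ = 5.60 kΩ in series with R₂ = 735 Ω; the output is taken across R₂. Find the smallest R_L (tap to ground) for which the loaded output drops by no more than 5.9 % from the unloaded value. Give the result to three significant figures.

Output resistance R_th = R₁‖R₂ = (5600 × 735)/6335 = 649.7 Ω.
The fractional drop is R_th/(R_th + R_L); requiring this ≤ 0.0590 gives R_L ≥ R_th(1/0.0590 − 1) = 649.7 × 15.95 = 10.4 kΩ.

R_L(min) ≈ 10.4 kΩ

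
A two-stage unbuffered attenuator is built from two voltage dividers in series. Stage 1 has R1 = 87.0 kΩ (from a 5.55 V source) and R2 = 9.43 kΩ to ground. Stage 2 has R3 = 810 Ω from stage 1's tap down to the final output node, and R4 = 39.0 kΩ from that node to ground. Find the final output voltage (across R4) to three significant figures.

Stage 2 presents R3+R4 = 39810 Ω as a load on stage 1's tap.
Stage 1's lower leg becomes R2‖(R3+R4) = 7624 Ω, so V_mid = 5.55 × 7624/94620 = 0.4472 V.
Stage 2 is itself unloaded: V_out = V_mid × R4/(R3+R4) = 0.4472 × 39000/39810 = 0.438 V.

V_out ≈ 0.438 V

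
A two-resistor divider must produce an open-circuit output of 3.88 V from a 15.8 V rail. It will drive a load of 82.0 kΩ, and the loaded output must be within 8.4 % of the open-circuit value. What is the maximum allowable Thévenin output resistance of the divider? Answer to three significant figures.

Loading drop = R_th/(R_th + R_L) ≤ 0.0840, so R_th ≤ R_L · ε/(1−ε) = 82.0 kΩ × 0.0840/0.9160 = 7.52 kΩ.
(Any R1, R2 with R2/(R1+R2) = 0.246 and R1‖R2 ≤ 7.52 kΩ will meet the spec.)

R_th ≤ 7.52 kΩ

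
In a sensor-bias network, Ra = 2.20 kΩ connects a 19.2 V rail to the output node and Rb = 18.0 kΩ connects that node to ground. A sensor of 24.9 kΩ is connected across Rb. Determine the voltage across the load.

The load sits in parallel with Rb: Rb‖R_L = (18.0 × 24.9) / (18.0 + 24.9) = 10.45 kΩ.
V_out = 19.2 × 10.45 / (2.20 + 10.45) = 19.2 × 10.45/12.65 = 15.9 V.

V_out ≈ 15.9 V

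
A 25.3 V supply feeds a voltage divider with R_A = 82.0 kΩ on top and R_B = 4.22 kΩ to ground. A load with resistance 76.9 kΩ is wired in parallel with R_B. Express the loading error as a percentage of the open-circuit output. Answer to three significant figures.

4.96 %

The divider's output (Thévenin) resistance is R_A‖R_B = 4.013 kΩ.
Fractional drop under load = R_th/(R_th + R_L) = 4.013 / (4.013 + 76.9) = 0.04960.
So the output falls by 4.96 %.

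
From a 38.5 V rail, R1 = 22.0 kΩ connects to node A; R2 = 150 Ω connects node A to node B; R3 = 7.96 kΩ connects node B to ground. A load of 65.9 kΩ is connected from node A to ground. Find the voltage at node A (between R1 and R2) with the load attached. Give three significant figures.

V ≈ 9.51 V

Below node A the series string R2+R3 = 8110 Ω sits in parallel with the 65900 Ω load: 7221 Ω.
V_A = 38.5 × 7221/(22000 + 7221) = 9.51 V.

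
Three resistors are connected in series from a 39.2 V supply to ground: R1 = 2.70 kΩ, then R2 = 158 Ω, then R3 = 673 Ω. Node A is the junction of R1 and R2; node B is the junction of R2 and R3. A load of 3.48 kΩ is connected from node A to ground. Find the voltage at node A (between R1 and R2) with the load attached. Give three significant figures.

V ≈ 7.80 V

Below node A the series string R2+R3 = 831.0 Ω sits in parallel with the 3480 Ω load: 670.8 Ω.
V_A = 39.2 × 670.8/(2700 + 670.8) = 7.80 V.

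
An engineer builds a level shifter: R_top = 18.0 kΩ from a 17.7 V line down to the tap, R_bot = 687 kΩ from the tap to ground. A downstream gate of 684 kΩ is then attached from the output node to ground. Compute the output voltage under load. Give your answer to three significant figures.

The load sits in parallel with R_bot: R_bot‖R_L = (687 × 684) / (687 + 684) = 342.7 kΩ.
V_out = 17.7 × 342.7 / (18.0 + 342.7) = 17.7 × 342.7/360.7 = 16.8 V.

V_out ≈ 16.8 V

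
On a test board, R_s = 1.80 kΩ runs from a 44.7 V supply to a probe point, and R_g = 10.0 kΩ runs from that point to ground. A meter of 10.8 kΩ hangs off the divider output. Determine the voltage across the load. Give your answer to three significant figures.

V_out ≈ 33.2 V

The load sits in parallel with R_g: R_g‖R_L = (10.0 × 10.8) / (10.0 + 10.8) = 5.192 kΩ.
V_out = 44.7 × 5.192 / (1.80 + 5.192) = 44.7 × 5.192/6.992 = 33.2 V.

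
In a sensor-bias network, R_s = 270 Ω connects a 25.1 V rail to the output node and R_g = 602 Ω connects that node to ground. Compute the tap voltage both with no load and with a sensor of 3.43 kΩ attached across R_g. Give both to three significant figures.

Unloaded: 17.3 V; loaded: 16.4 V

Open-circuit: V = 25.1 × 602/(270 + 602) = 17.3 V.
With the load, R_g becomes R_g‖R_L = 512.1 Ω, so V = 25.1 × 512.1/782.1 = 16.4 V.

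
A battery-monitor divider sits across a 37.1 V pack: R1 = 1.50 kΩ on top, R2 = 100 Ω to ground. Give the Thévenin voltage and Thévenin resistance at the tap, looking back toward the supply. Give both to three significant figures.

V_th = 2.32 V, R_th = 93.8 Ω

V_th is the open-circuit tap voltage: 37.1 × 100/(1500 + 100) = 2.32 V.
With the supply zeroed, R1 and R2 appear in parallel from the tap: R_th = R1‖R2 = (1500 × 100)/1600 = 93.8 Ω.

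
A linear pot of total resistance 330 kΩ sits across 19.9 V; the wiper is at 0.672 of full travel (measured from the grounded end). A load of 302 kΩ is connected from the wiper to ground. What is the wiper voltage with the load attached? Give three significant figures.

The wiper splits the pot into (1−α)R = 108.2 kΩ above and αR = 221.8 kΩ below.
Lower section ‖ load = 127.9 kΩ.
V_wiper = 19.9 × 127.9/(108.2 + 127.9) = 10.8 V.

V ≈ 10.8 V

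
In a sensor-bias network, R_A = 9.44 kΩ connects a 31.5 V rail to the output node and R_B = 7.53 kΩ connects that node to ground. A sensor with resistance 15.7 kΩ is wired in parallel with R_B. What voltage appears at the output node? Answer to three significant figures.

The load sits in parallel with R_B: R_B‖R_L = (7.53 × 15.7) / (7.53 + 15.7) = 5.089 kΩ.
V_out = 31.5 × 5.089 / (9.44 + 5.089) = 31.5 × 5.089/14.53 = 11.0 V.

V_out ≈ 11.0 V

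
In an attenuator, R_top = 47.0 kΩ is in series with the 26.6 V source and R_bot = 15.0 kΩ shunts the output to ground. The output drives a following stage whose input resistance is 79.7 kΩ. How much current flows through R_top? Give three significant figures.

I ≈ 0.446 mA

R_bot‖R_L = 12.62 kΩ, so the source sees R_top + R_bot‖R_L = 59.62 kΩ.
I = 26.6 V / 59.62 kΩ = 0.446 mA.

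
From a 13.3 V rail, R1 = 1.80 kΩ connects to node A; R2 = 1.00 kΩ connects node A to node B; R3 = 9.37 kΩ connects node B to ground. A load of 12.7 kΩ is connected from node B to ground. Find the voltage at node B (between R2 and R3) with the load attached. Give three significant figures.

At node B, R3 is in parallel with the load: R3‖R_L = 5.392 kΩ.
Below node A the resistance is R2 + (R3‖R_L) = 6.392 kΩ, so V_A = 13.3 × 6.392/8.192 = 10.38 V.
Then V_B = V_A × (R3‖R_L)/(R2 + R3‖R_L) = 10.38 × 5.392/6.392 = 8.75 V.

V ≈ 8.75 V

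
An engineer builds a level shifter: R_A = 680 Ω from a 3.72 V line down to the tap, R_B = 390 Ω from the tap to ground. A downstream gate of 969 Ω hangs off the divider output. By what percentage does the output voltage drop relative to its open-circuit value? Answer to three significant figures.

The divider's output (Thévenin) resistance is R_A‖R_B = 247.9 Ω.
Fractional drop under load = R_th/(R_th + R_L) = 247.9 / (247.9 + 969) = 0.2037.
So the output falls by 20.4 %.

20.4 %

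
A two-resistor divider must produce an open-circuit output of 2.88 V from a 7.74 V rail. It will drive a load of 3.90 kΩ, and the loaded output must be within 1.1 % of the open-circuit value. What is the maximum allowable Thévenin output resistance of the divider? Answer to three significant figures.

Loading drop = R_th/(R_th + R_L) ≤ 0.0110, so R_th ≤ R_L · ε/(1−ε) = 3.90 kΩ × 0.0110/0.9890 = 43.4 Ω.

R_th ≤ 43.4 Ω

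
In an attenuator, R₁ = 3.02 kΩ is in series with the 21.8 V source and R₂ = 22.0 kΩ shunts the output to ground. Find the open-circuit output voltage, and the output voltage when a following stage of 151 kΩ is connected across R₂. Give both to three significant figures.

Unloaded: 19.2 V; loaded: 18.8 V

Open-circuit: V = 21.8 × 22.0/(3.02 + 22.0) = 19.2 V.
With the load, R₂ becomes R₂‖R_L = 19.20 kΩ, so V = 21.8 × 19.20/22.22 = 18.8 V.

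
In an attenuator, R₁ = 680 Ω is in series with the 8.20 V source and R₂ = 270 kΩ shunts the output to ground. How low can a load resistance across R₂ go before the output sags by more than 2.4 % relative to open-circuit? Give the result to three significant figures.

R_L(min) ≈ 27.6 kΩ

Output resistance R_th = R₁‖R₂ = (680 × 270000)/270700 = 678.3 Ω.
The fractional drop is R_th/(R_th + R_L); requiring this ≤ 0.0240 gives R_L ≥ R_th(1/0.0240 − 1) = 678.3 × 40.67 = 27.6 kΩ.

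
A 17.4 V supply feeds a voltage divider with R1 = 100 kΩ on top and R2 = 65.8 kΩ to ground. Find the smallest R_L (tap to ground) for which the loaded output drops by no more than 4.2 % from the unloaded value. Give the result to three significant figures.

Output resistance R_th = R1‖R2 = (100 × 65.8)/165.8 = 39.69 kΩ.
The fractional drop is R_th/(R_th + R_L); requiring this ≤ 0.0420 gives R_L ≥ R_th(1/0.0420 − 1) = 39.69 × 22.81 = 905 kΩ.

R_L(min) ≈ 905 kΩ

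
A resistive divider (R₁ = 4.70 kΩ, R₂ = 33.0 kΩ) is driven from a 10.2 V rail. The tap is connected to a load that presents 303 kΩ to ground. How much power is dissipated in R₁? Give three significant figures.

P ≈ 0.412 mW

Total resistance from the source is R₁ + (R₂‖R_L) = 34.46 kΩ, so I = 10.2/34.46 kΩ = 0.2960 mA.
P = I²·R₁ = (0.2960 mA)² × 4.70 kΩ = 0.412 mW.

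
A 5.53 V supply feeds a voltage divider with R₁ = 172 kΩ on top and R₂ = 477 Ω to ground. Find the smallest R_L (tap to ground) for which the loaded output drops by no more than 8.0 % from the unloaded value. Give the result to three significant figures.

Output resistance R_th = R₁‖R₂ = (172000 × 477)/172500 = 475.7 Ω.
The fractional drop is R_th/(R_th + R_L); requiring this ≤ 0.0800 gives R_L ≥ R_th(1/0.0800 − 1) = 475.7 × 11.50 = 5.47 kΩ.

R_L(min) ≈ 5.47 kΩ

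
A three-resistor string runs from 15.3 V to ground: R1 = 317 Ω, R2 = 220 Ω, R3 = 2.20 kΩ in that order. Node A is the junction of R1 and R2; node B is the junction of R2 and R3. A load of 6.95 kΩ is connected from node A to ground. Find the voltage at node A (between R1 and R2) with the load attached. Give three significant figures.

V ≈ 13.0 V

Below node A the series string R2+R3 = 2420 Ω sits in parallel with the 6950 Ω load: 1795 Ω.
V_A = 15.3 × 1795/(317 + 1795) = 13.0 V.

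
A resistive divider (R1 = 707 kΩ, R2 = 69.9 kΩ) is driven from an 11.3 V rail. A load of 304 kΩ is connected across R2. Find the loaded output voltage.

V_out ≈ 0.841 V

The load sits in parallel with R2: R2‖R_L = (69.9 × 304) / (69.9 + 304) = 56.83 kΩ.
V_out = 11.3 × 56.83 / (707 + 56.83) = 11.3 × 56.83/763.8 = 0.841 V.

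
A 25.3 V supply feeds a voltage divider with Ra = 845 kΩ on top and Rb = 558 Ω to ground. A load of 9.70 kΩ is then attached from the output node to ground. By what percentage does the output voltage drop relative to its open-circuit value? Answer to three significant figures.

The divider's output (Thévenin) resistance is Ra‖Rb = 557.6 Ω.
Fractional drop under load = R_th/(R_th + R_L) = 557.6 / (557.6 + 9700) = 0.05436.
So the output falls by 5.44 %.

5.44 %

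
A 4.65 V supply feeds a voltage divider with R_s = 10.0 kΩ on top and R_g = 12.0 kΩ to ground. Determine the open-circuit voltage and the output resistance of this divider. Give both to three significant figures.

V_th is the open-circuit tap voltage: 4.65 × 12.0/(10.0 + 12.0) = 2.54 V.
With the supply zeroed, R_s and R_g appear in parallel from the tap: R_th = R_s‖R_g = (10.0 × 12.0)/22.00 = 5.45 kΩ.

V_th = 2.54 V, R_th = 5.45 kΩ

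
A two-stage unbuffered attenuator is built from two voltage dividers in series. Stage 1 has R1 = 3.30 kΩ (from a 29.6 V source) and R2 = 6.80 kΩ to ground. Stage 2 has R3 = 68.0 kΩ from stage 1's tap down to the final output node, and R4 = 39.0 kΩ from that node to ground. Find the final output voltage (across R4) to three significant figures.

V_out ≈ 7.12 V

Stage 2 presents R3+R4 = 107.0 kΩ as a load on stage 1's tap.
Stage 1's lower leg becomes R2‖(R3+R4) = 6.394 kΩ, so V_mid = 29.6 × 6.394/9.694 = 19.52 V.
Stage 2 is itself unloaded: V_out = V_mid × R4/(R3+R4) = 19.52 × 39.0/107.0 = 7.12 V.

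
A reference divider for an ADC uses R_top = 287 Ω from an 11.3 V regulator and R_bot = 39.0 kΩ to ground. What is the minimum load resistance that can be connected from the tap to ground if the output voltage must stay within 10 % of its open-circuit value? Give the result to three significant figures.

Output resistance R_th = R_top‖R_bot = (287 × 39000)/39290 = 284.9 Ω.
The fractional drop is R_th/(R_th + R_L); requiring this ≤ 0.100 gives R_L ≥ R_th(1/0.100 − 1) = 284.9 × 9.000 = 2.56 kΩ.

R_L(min) ≈ 2.56 kΩ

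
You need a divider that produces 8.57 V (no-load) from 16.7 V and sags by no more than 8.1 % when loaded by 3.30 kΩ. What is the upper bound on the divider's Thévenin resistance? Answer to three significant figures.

Loading drop = R_th/(R_th + R_L) ≤ 0.0810, so R_th ≤ R_L · ε/(1−ε) = 3.30 kΩ × 0.0810/0.9190 = 291 Ω.

R_th ≤ 291 Ω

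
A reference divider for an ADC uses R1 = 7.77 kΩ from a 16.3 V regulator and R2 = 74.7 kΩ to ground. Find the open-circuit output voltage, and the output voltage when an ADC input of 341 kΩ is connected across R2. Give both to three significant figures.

Unloaded: 14.8 V; loaded: 14.5 V

Open-circuit: V = 16.3 × 74.7/(7.77 + 74.7) = 14.8 V.
With the load, R2 becomes R2‖R_L = 61.28 kΩ, so V = 16.3 × 61.28/69.05 = 14.5 V.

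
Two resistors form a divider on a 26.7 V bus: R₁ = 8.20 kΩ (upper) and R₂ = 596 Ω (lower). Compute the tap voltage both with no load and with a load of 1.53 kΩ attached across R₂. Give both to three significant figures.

Unloaded: 1.81 V; loaded: 1.33 V

Open-circuit: V = 26.7 × 596/(8200 + 596) = 1.81 V.
With the load, R₂ becomes R₂‖R_L = 428.9 Ω, so V = 26.7 × 428.9/8629 = 1.33 V.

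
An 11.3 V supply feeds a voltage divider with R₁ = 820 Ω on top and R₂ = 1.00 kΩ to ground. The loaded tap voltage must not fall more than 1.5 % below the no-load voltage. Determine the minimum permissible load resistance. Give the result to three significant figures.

Output resistance R_th = R₁‖R₂ = (820 × 1000)/1820 = 450.5 Ω.
The fractional drop is R_th/(R_th + R_L); requiring this ≤ 0.0150 gives R_L ≥ R_th(1/0.0150 − 1) = 450.5 × 65.67 = 29.6 kΩ.

R_L(min) ≈ 29.6 kΩ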